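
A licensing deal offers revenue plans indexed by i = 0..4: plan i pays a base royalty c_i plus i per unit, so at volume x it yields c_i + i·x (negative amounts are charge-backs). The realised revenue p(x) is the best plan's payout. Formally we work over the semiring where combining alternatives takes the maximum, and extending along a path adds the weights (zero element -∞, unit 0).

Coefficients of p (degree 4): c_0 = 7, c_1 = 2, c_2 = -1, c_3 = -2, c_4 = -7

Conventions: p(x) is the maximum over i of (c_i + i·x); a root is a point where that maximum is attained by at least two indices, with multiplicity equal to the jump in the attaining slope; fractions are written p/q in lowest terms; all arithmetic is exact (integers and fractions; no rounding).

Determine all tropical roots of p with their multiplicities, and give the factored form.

hull edge (i=0, c=7) to (i=3, c=-2): slope -3, span 3
hull edge (i=3, c=-2) to (i=4, c=-7): slope -5, span 1
Factored form: p(x) = -7 ⊗ (x ⊕ 3) ⊗ (x ⊕ 3) ⊗ (x ⊕ 3) ⊗ (x ⊕ 5)
Answer: roots = 3 (mult 3), 5 (mult 1)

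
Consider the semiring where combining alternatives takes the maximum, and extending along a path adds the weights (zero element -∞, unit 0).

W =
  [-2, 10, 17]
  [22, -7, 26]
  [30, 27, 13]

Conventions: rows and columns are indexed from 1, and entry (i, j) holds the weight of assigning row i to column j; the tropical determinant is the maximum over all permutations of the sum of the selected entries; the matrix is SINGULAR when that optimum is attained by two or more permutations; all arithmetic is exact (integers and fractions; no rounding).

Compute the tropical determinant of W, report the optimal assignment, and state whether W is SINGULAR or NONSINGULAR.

σ = (1, 2, 3): (-2) + (-7) + 13 = 4
σ = (1, 3, 2): (-2) + 26 + 27 = 51
σ = (2, 1, 3): 10 + 22 + 13 = 45
σ = (2, 3, 1): 10 + 26 + 30 = 66
σ = (3, 1, 2): 17 + 22 + 27 = 66
σ = (3, 2, 1): 17 + (-7) + 30 = 40
Optimal value attained by: σ = (2, 3, 1).
Answer: det⊕(W) = 66; verdict: SINGULAR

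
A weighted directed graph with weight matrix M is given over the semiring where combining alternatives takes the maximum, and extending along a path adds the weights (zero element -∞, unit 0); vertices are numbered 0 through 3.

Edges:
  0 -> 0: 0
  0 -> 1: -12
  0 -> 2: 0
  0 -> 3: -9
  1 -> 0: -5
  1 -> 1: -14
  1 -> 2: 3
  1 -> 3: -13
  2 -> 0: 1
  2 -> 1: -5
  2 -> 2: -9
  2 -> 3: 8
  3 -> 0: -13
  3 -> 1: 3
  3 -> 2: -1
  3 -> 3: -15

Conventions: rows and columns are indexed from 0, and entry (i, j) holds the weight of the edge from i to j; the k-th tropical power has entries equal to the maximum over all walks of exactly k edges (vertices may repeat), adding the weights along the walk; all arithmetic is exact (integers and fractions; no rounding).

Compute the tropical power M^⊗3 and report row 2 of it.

M^⊗2:
  [1, -5, 0, 8]
  [4, -2, -5, 11]
  [1, 11, 7, -1]
  [0, -6, 6, 7]
M^⊗3:
  [1, 11, 7, 8]
  [4, 14, 10, 3]
  [8, 2, 14, 15]
  [7, 10, 6, 14]
Answer: row 2 of M^⊗3 = [8, 2, 14, 15]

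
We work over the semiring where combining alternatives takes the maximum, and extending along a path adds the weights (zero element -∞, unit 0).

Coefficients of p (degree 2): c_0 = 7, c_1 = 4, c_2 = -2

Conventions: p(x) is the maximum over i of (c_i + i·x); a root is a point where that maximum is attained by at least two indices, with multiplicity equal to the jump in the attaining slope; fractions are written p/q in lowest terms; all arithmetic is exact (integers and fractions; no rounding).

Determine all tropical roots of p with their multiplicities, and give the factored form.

hull edge (i=0, c=7) to (i=1, c=4): slope -3, span 1
hull edge (i=1, c=4) to (i=2, c=-2): slope -6, span 1
Factored form: p(x) = -2 ⊗ (x ⊕ 3) ⊗ (x ⊕ 6)
Answer: roots = 3 (mult 1), 6 (mult 1)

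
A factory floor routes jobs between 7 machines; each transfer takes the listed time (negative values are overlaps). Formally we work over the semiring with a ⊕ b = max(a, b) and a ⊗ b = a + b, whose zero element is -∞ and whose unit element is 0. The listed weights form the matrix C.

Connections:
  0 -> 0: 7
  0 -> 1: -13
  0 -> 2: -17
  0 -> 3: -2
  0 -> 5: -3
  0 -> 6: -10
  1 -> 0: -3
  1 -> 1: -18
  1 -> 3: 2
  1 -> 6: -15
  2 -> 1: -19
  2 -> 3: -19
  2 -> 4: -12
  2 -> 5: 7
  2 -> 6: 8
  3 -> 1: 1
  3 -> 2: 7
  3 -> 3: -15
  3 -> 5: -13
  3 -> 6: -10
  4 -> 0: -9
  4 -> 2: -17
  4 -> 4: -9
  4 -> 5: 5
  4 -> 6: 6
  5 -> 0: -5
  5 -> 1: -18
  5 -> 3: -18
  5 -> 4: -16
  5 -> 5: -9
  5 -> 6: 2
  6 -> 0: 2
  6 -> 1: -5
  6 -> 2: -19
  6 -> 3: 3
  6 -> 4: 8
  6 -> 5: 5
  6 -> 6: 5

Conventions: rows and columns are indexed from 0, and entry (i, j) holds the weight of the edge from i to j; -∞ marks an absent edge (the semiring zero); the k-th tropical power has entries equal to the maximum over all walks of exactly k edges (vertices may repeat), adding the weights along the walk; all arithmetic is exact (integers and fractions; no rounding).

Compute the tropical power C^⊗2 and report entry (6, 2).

C^⊗2:
  [14, -1, 5, 5, -2, 4, -1]
  [4, 3, 9, -5, -7, -6, -8]
  [10, 3, -11, 11, 16, 13, 13]
  [-2, -12, -8, 3, -2, 14, 15]
  [8, 1, -13, 9, 14, 11, 11]
  [4, -3, -11, 5, 10, 7, 7]
  [9, 4, 10, 8, 13, 13, 14]
Key observation: the optimum is the walk 6->3->2, with weight 3 + 7 = 10.
Optimal value attained by: walk 6->3->2.
Answer: (C^⊗2)[6][2] = 10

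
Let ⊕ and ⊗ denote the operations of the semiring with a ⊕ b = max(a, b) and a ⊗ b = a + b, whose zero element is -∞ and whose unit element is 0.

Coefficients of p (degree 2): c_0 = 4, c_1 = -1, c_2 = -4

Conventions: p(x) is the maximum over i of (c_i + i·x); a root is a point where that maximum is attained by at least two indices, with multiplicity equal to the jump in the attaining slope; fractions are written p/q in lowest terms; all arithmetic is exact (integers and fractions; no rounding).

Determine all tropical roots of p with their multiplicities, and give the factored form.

hull edge (i=0, c=4) to (i=2, c=-4): slope -4, span 2
Factored form: p(x) = -4 ⊗ (x ⊕ 4) ⊗ (x ⊕ 4)
Answer: roots = 4 (mult 2)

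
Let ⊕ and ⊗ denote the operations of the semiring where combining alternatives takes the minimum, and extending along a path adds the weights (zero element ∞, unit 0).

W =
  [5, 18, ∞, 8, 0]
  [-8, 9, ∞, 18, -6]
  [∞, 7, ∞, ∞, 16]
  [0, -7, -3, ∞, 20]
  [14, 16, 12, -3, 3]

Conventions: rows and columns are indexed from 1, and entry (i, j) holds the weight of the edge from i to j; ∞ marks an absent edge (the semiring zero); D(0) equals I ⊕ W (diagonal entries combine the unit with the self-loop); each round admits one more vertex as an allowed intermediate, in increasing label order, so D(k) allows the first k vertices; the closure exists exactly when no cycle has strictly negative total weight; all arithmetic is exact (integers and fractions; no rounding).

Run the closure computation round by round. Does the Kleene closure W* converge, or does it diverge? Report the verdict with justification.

D(0):
  [0, 18, ∞, 8, 0]
  [-8, 0, ∞, 18, -6]
  [∞, 7, 0, ∞, 16]
  [0, -7, -3, 0, 20]
  [14, 16, 12, -3, 0]
D(1):
  [0, 18, ∞, 8, 0]
  [-8, 0, ∞, 0, -8]
  [∞, 7, 0, ∞, 16]
  [0, -7, -3, 0, 0]
  [14, 16, 12, -3, 0]
Detection: at round 2, diagonal entry (4, 4) turns strictly negative.
Key observation: the cycle 4->2->1->4 has total weight (-7) + (-8) + 8, which is strictly negative.
Answer: DIVERGES — negative cycle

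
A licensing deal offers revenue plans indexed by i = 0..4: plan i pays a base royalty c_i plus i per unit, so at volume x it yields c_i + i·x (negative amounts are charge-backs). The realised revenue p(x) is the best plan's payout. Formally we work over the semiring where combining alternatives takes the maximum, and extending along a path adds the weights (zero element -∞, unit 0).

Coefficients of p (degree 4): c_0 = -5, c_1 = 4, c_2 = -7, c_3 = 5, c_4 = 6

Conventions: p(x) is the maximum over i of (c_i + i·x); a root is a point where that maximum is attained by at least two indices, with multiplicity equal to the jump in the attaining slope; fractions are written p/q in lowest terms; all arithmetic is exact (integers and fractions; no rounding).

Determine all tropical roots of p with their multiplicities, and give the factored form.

hull edge (i=0, c=-5) to (i=1, c=4): slope 9, span 1
hull edge (i=1, c=4) to (i=4, c=6): slope 2/3, span 3
Factored form: p(x) = 6 ⊗ (x ⊕ (-9)) ⊗ (x ⊕ (-2/3)) ⊗ (x ⊕ (-2/3)) ⊗ (x ⊕ (-2/3))
Answer: roots = -9 (mult 1), -2/3 (mult 3)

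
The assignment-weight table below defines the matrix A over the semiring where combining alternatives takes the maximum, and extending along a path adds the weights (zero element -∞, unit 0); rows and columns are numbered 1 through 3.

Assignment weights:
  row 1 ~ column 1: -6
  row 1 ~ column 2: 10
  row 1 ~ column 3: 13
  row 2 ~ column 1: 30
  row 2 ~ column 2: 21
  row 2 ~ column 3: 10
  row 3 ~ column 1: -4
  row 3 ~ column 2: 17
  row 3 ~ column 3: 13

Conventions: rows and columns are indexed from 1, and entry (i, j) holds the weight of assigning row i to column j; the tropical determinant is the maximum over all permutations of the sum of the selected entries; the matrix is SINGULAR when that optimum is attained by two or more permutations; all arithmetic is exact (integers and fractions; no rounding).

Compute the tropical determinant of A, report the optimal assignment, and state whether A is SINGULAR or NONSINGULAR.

σ = (1, 2, 3): (-6) + 21 + 13 = 28
σ = (1, 3, 2): (-6) + 10 + 17 = 21
σ = (2, 1, 3): 10 + 30 + 13 = 53
σ = (2, 3, 1): 10 + 10 + (-4) = 16
σ = (3, 1, 2): 13 + 30 + 17 = 60
σ = (3, 2, 1): 13 + 21 + (-4) = 30
Optimal value attained by: σ = (3, 1, 2).
Answer: det⊕(A) = 60; verdict: NONSINGULAR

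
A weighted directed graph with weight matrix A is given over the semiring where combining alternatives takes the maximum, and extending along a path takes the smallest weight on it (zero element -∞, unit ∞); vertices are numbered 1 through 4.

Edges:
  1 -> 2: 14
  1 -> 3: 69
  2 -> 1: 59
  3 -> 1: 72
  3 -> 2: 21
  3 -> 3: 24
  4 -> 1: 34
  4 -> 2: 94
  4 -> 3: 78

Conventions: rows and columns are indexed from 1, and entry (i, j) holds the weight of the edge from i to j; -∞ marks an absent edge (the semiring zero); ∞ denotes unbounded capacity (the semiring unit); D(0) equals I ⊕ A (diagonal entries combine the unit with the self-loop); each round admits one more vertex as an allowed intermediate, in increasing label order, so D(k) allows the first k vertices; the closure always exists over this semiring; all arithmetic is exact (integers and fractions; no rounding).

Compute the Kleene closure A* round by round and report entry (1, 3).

D(0):
  [∞, 14, 69, -∞]
  [59, ∞, -∞, -∞]
  [72, 21, ∞, -∞]
  [34, 94, 78, ∞]
D(1):
  [∞, 14, 69, -∞]
  [59, ∞, 59, -∞]
  [72, 21, ∞, -∞]
  [34, 94, 78, ∞]
D(2):
  [∞, 14, 69, -∞]
  [59, ∞, 59, -∞]
  [72, 21, ∞, -∞]
  [59, 94, 78, ∞]
D(3):
  [∞, 21, 69, -∞]
  [59, ∞, 59, -∞]
  [72, 21, ∞, -∞]
  [72, 94, 78, ∞]
D(4):
  [∞, 21, 69, -∞]
  [59, ∞, 59, -∞]
  [72, 21, ∞, -∞]
  [72, 94, 78, ∞]
Answer: A*[1][3] = 69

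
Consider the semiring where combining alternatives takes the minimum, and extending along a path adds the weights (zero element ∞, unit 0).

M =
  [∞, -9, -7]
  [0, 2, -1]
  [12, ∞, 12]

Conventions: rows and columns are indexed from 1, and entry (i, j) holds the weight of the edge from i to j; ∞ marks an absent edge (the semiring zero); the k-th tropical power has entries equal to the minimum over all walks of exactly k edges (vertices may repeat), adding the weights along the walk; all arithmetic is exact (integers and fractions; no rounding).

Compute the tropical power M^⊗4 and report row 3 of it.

M^⊗2:
  [-9, -7, -10]
  [2, -9, -7]
  [24, 3, 5]
M^⊗3:
  [-7, -18, -16]
  [-9, -7, -10]
  [3, 5, 2]
M^⊗4:
  [-18, -16, -19]
  [-7, -18, -16]
  [5, -6, -4]
Answer: row 3 of M^⊗4 = [5, -6, -4]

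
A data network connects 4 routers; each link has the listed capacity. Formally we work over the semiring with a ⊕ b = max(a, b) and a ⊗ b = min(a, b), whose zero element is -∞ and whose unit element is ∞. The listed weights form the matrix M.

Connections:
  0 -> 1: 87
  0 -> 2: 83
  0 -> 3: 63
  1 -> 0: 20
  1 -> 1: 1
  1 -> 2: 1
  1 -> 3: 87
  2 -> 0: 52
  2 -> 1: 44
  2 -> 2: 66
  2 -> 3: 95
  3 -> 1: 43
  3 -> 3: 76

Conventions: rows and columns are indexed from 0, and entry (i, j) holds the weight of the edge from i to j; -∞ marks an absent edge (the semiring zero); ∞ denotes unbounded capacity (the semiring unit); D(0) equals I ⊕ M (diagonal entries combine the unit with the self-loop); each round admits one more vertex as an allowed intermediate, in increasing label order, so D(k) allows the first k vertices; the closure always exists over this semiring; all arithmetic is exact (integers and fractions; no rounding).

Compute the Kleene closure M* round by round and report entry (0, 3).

D(0):
  [∞, 87, 83, 63]
  [20, ∞, 1, 87]
  [52, 44, ∞, 95]
  [-∞, 43, -∞, ∞]
D(1):
  [∞, 87, 83, 63]
  [20, ∞, 20, 87]
  [52, 52, ∞, 95]
  [-∞, 43, -∞, ∞]
D(2):
  [∞, 87, 83, 87]
  [20, ∞, 20, 87]
  [52, 52, ∞, 95]
  [20, 43, 20, ∞]
D(3):
  [∞, 87, 83, 87]
  [20, ∞, 20, 87]
  [52, 52, ∞, 95]
  [20, 43, 20, ∞]
D(4):
  [∞, 87, 83, 87]
  [20, ∞, 20, 87]
  [52, 52, ∞, 95]
  [20, 43, 20, ∞]
Answer: M*[0][3] = 87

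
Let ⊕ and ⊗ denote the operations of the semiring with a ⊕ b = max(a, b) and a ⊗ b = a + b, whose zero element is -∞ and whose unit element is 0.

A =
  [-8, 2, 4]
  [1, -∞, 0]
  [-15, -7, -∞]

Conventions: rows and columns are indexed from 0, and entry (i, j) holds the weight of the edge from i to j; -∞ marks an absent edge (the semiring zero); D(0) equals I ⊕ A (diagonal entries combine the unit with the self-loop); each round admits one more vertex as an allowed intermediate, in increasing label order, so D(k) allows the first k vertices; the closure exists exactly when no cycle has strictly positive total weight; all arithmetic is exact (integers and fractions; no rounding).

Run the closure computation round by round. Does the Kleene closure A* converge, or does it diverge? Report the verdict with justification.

D(0):
  [0, 2, 4]
  [1, 0, 0]
  [-15, -7, 0]
Detection: at round 1, diagonal entry (1, 1) turns strictly positive.
Key observation: the cycle 1->0->1 has total weight 1 + 2, which is strictly positive.
Answer: DIVERGES — positive cycle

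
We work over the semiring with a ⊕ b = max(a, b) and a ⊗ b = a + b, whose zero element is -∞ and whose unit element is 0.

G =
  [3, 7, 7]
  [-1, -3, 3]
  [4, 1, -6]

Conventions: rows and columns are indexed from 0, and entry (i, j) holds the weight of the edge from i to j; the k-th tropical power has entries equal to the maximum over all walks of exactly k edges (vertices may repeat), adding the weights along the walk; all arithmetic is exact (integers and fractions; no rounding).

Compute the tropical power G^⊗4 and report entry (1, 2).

G^⊗2:
  [11, 10, 10]
  [7, 6, 6]
  [7, 11, 11]
G^⊗3:
  [14, 18, 18]
  [10, 14, 14]
  [15, 14, 14]
G^⊗4:
  [22, 21, 21]
  [18, 17, 17]
  [18, 22, 22]
Key observation: the optimum is the walk 1->0->2->0->2, with weight (-1) + 7 + 4 + 7 = 17.
Optimal value attained by: walk 1->0->2->0->2.
Answer: (G^⊗4)[1][2] = 17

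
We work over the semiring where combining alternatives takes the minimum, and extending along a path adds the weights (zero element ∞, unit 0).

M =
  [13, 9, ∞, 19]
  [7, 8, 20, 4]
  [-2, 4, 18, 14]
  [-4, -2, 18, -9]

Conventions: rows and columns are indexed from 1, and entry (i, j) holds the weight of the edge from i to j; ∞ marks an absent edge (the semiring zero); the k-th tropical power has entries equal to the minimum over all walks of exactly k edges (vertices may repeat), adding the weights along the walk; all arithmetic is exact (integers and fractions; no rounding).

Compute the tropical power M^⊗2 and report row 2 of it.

M^⊗2:
  [15, 17, 29, 10]
  [0, 2, 22, -5]
  [10, 7, 24, 5]
  [-13, -11, 9, -18]
Answer: row 2 of M^⊗2 = [0, 2, 22, -5]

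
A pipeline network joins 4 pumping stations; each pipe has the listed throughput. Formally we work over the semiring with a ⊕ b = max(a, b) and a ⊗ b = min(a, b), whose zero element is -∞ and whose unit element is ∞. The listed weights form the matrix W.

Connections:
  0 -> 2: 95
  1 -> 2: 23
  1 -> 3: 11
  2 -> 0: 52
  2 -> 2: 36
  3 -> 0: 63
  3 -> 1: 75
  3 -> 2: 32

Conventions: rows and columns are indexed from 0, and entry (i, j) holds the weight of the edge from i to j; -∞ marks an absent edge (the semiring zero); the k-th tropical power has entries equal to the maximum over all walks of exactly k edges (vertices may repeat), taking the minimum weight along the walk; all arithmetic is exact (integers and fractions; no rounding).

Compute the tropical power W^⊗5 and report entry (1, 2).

W^⊗2:
  [52, -∞, 36, -∞]
  [23, 11, 23, -∞]
  [36, -∞, 52, -∞]
  [32, -∞, 63, 11]
W^⊗3:
  [36, -∞, 52, -∞]
  [23, -∞, 23, 11]
  [52, -∞, 36, -∞]
  [52, 11, 36, -∞]
W^⊗4:
  [52, -∞, 36, -∞]
  [23, 11, 23, -∞]
  [36, -∞, 52, -∞]
  [36, -∞, 52, 11]
W^⊗5:
  [36, -∞, 52, -∞]
  [23, -∞, 23, 11]
  [52, -∞, 36, -∞]
  [52, 11, 36, -∞]
Key observation: the optimum is the walk 1->2->0->2->0->2, with weight 23 min 52 min 95 min 52 min 95 = 23.
Optimal value attained by: walk 1->2->0->2->0->2.
Answer: (W^⊗5)[1][2] = 23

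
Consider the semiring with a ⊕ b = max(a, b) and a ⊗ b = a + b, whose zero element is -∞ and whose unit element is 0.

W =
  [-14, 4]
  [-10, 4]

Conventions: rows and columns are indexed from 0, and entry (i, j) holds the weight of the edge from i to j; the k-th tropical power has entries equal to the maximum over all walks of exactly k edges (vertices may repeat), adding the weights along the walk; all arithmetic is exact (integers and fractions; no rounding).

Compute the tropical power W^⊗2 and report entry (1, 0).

W^⊗2:
  [-6, 8]
  [-6, 8]
Key observation: the optimum is the walk 1->1->0, with weight 4 + (-10) = -6.
Optimal value attained by: walk 1->1->0.
Answer: (W^⊗2)[1][0] = -6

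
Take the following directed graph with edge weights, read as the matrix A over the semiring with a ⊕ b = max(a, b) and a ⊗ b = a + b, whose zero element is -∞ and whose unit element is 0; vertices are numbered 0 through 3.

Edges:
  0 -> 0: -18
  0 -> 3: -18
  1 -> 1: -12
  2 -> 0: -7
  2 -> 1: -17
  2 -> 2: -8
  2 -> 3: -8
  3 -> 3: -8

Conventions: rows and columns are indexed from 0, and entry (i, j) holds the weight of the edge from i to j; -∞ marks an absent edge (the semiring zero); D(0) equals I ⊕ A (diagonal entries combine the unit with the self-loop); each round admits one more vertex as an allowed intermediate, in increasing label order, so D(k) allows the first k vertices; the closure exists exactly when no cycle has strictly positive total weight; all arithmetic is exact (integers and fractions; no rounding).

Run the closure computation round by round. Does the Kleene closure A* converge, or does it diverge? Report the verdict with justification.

D(0):
  [0, -∞, -∞, -18]
  [-∞, 0, -∞, -∞]
  [-7, -17, 0, -8]
  [-∞, -∞, -∞, 0]
D(1):
  [0, -∞, -∞, -18]
  [-∞, 0, -∞, -∞]
  [-7, -17, 0, -8]
  [-∞, -∞, -∞, 0]
D(2):
  [0, -∞, -∞, -18]
  [-∞, 0, -∞, -∞]
  [-7, -17, 0, -8]
  [-∞, -∞, -∞, 0]
D(3):
  [0, -∞, -∞, -18]
  [-∞, 0, -∞, -∞]
  [-7, -17, 0, -8]
  [-∞, -∞, -∞, 0]
D(4):
  [0, -∞, -∞, -18]
  [-∞, 0, -∞, -∞]
  [-7, -17, 0, -8]
  [-∞, -∞, -∞, 0]
Key observation: every diagonal entry stays at the unit through all rounds, so no improving cycle exists.
Answer: CONVERGES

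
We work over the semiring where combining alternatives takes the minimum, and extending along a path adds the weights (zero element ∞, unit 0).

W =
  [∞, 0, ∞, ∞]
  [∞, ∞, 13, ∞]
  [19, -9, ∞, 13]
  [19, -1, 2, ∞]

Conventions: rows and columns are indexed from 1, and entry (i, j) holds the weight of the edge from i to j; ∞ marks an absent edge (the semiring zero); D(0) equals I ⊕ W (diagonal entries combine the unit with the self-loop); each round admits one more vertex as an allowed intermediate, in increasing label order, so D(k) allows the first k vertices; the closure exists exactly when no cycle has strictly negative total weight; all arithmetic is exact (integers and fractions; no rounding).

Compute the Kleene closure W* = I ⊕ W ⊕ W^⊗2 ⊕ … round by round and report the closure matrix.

D(0):
  [0, 0, ∞, ∞]
  [∞, 0, 13, ∞]
  [19, -9, 0, 13]
  [19, -1, 2, 0]
D(1):
  [0, 0, ∞, ∞]
  [∞, 0, 13, ∞]
  [19, -9, 0, 13]
  [19, -1, 2, 0]
D(2):
  [0, 0, 13, ∞]
  [∞, 0, 13, ∞]
  [19, -9, 0, 13]
  [19, -1, 2, 0]
D(3):
  [0, 0, 13, 26]
  [32, 0, 13, 26]
  [19, -9, 0, 13]
  [19, -7, 2, 0]
D(4):
  [0, 0, 13, 26]
  [32, 0, 13, 26]
  [19, -9, 0, 13]
  [19, -7, 2, 0]
Answer: W* = [[0, 0, 13, 26], [32, 0, 13, 26], [19, -9, 0, 13], [19, -7, 2, 0]]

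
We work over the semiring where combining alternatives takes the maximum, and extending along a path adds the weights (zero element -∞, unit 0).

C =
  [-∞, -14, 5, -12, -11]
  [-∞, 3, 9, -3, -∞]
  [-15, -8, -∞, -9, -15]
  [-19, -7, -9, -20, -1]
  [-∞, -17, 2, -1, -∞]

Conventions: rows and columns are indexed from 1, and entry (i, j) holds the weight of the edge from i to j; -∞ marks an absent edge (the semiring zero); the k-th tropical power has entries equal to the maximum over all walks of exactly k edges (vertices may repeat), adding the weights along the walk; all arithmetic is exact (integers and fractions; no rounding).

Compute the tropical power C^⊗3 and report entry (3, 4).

C^⊗2:
  [-10, -3, -5, -4, -10]
  [-6, 6, 12, 0, -4]
  [-28, -5, 1, -11, -10]
  [-24, -4, 2, -2, -21]
  [-13, -6, -8, -7, -2]
C^⊗3:
  [-20, 0, 6, -6, -5]
  [-3, 9, 15, 3, -1]
  [-14, -2, 4, -8, -12]
  [-13, -1, 5, -7, -3]
  [-23, -3, 3, -3, -8]
Key observation: the optimum is the walk 3->2->2->4, with weight (-8) + 3 + (-3) = -8.
Optimal value attained by: walk 3->2->2->4.
Answer: (C^⊗3)[3][4] = -8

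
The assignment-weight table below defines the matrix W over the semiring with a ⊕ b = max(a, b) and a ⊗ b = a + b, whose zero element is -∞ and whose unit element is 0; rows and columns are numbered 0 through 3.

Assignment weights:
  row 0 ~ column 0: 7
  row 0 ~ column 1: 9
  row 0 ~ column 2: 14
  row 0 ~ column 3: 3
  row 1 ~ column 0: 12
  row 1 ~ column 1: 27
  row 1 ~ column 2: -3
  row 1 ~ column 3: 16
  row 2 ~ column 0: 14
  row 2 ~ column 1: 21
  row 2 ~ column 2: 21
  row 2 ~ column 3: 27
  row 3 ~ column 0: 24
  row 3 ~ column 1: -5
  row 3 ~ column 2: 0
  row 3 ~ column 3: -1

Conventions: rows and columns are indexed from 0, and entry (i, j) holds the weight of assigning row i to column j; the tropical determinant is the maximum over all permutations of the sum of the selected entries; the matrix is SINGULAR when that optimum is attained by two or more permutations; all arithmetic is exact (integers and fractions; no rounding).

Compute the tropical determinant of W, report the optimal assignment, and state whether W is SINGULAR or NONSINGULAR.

σ = (0, 1, 2, 3): 7 + 27 + 21 + (-1) = 54
σ = (0, 1, 3, 2): 7 + 27 + 27 + 0 = 61
σ = (0, 2, 1, 3): 7 + (-3) + 21 + (-1) = 24
σ = (0, 2, 3, 1): 7 + (-3) + 27 + (-5) = 26
σ = (0, 3, 1, 2): 7 + 16 + 21 + 0 = 44
σ = (0, 3, 2, 1): 7 + 16 + 21 + (-5) = 39
σ = (1, 0, 2, 3): 9 + 12 + 21 + (-1) = 41
σ = (1, 0, 3, 2): 9 + 12 + 27 + 0 = 48
σ = (1, 2, 0, 3): 9 + (-3) + 14 + (-1) = 19
σ = (1, 2, 3, 0): 9 + (-3) + 27 + 24 = 57
σ = (1, 3, 0, 2): 9 + 16 + 14 + 0 = 39
σ = (1, 3, 2, 0): 9 + 16 + 21 + 24 = 70
σ = (2, 0, 1, 3): 14 + 12 + 21 + (-1) = 46
σ = (2, 0, 3, 1): 14 + 12 + 27 + (-5) = 48
σ = (2, 1, 0, 3): 14 + 27 + 14 + (-1) = 54
σ = (2, 1, 3, 0): 14 + 27 + 27 + 24 = 92
σ = (2, 3, 0, 1): 14 + 16 + 14 + (-5) = 39
σ = (2, 3, 1, 0): 14 + 16 + 21 + 24 = 75
σ = (3, 0, 1, 2): 3 + 12 + 21 + 0 = 36
σ = (3, 0, 2, 1): 3 + 12 + 21 + (-5) = 31
σ = (3, 1, 0, 2): 3 + 27 + 14 + 0 = 44
σ = (3, 1, 2, 0): 3 + 27 + 21 + 24 = 75
σ = (3, 2, 0, 1): 3 + (-3) + 14 + (-5) = 9
σ = (3, 2, 1, 0): 3 + (-3) + 21 + 24 = 45
Optimal value attained by: σ = (2, 1, 3, 0).
Answer: det⊕(W) = 92; verdict: NONSINGULAR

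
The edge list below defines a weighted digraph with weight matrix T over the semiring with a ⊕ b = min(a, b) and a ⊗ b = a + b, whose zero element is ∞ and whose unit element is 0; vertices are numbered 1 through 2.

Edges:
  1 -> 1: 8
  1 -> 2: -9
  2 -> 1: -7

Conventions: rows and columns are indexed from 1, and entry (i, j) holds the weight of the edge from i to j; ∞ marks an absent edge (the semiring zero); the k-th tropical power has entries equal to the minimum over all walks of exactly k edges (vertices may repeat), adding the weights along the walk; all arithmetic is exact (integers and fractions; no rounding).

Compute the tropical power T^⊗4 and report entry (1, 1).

T^⊗2:
  [-16, -1]
  [1, -16]
T^⊗3:
  [-8, -25]
  [-23, -8]
T^⊗4:
  [-32, -17]
  [-15, -32]
Key observation: the optimum is the walk 1->2->1->2->1, with weight (-9) + (-7) + (-9) + (-7) = -32.
Optimal value attained by: walk 1->2->1->2->1.
Answer: (T^⊗4)[1][1] = -32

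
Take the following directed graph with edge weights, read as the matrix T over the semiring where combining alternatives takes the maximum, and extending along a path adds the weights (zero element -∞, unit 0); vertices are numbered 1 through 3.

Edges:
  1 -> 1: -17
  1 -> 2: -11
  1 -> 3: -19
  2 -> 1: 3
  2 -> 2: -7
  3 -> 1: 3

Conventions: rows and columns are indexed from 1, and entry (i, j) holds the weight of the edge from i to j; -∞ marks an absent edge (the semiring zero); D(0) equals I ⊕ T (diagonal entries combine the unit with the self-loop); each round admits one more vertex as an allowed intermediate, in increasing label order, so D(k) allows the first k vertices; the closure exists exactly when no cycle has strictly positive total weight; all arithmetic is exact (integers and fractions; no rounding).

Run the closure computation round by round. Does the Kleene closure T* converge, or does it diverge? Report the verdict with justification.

D(0):
  [0, -11, -19]
  [3, 0, -∞]
  [3, -∞, 0]
D(1):
  [0, -11, -19]
  [3, 0, -16]
  [3, -8, 0]
D(2):
  [0, -11, -19]
  [3, 0, -16]
  [3, -8, 0]
D(3):
  [0, -11, -19]
  [3, 0, -16]
  [3, -8, 0]
Key observation: every diagonal entry stays at the unit through all rounds, so no improving cycle exists.
Answer: CONVERGES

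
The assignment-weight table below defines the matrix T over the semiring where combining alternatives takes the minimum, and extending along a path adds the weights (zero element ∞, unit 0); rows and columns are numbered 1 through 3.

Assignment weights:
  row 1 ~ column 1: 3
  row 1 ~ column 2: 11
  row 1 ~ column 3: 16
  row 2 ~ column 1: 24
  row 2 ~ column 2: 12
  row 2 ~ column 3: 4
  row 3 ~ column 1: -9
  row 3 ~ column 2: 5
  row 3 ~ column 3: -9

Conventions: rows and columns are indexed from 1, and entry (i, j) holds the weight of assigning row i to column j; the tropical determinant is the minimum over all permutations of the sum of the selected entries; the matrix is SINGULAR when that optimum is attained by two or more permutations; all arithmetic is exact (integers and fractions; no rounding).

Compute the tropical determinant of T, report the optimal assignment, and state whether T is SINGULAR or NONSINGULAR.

σ = (1, 2, 3): 3 + 12 + (-9) = 6
σ = (1, 3, 2): 3 + 4 + 5 = 12
σ = (2, 1, 3): 11 + 24 + (-9) = 26
σ = (2, 3, 1): 11 + 4 + (-9) = 6
σ = (3, 1, 2): 16 + 24 + 5 = 45
σ = (3, 2, 1): 16 + 12 + (-9) = 19
Optimal value attained by: σ = (1, 2, 3).
Answer: det⊕(T) = 6; verdict: SINGULAR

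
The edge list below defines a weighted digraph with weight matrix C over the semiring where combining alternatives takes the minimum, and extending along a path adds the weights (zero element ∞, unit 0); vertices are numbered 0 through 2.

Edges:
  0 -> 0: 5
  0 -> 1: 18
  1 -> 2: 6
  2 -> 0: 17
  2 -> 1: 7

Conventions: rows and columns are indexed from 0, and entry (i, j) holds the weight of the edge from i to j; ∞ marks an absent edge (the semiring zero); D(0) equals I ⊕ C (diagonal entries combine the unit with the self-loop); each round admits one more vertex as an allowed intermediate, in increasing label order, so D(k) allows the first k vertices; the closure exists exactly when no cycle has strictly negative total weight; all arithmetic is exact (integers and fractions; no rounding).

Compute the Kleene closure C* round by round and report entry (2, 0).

D(0):
  [0, 18, ∞]
  [∞, 0, 6]
  [17, 7, 0]
D(1):
  [0, 18, ∞]
  [∞, 0, 6]
  [17, 7, 0]
D(2):
  [0, 18, 24]
  [∞, 0, 6]
  [17, 7, 0]
D(3):
  [0, 18, 24]
  [23, 0, 6]
  [17, 7, 0]
Answer: C*[2][0] = 17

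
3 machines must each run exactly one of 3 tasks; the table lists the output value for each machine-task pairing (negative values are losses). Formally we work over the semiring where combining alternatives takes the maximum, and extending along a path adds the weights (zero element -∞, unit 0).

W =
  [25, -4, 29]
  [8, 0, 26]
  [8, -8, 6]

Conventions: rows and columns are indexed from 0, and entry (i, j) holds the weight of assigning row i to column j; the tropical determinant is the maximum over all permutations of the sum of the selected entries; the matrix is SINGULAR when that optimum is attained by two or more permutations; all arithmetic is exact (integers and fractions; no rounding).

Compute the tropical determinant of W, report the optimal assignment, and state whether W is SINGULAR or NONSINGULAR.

σ = (0, 1, 2): 25 + 0 + 6 = 31
σ = (0, 2, 1): 25 + 26 + (-8) = 43
σ = (1, 0, 2): (-4) + 8 + 6 = 10
σ = (1, 2, 0): (-4) + 26 + 8 = 30
σ = (2, 0, 1): 29 + 8 + (-8) = 29
σ = (2, 1, 0): 29 + 0 + 8 = 37
Optimal value attained by: σ = (0, 2, 1).
Answer: det⊕(W) = 43; verdict: NONSINGULAR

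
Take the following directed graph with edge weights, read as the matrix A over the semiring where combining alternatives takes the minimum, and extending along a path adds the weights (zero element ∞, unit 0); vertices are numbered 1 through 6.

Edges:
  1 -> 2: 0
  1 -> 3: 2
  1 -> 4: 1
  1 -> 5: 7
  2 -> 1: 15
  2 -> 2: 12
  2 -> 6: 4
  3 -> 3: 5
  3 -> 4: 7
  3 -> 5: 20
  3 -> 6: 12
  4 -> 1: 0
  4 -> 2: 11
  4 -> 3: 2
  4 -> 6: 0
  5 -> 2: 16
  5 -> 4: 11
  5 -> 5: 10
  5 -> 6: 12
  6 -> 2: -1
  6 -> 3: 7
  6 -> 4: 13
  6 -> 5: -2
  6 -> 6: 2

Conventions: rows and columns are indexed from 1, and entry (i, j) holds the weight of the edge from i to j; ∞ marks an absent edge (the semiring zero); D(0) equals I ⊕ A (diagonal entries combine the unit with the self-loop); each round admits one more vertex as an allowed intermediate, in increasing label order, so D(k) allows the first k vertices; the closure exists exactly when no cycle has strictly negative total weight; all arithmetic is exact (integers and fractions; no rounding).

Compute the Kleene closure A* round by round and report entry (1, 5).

D(0):
  [0, 0, 2, 1, 7, ∞]
  [15, 0, ∞, ∞, ∞, 4]
  [∞, ∞, 0, 7, 20, 12]
  [0, 11, 2, 0, ∞, 0]
  [∞, 16, ∞, 11, 0, 12]
  [∞, -1, 7, 13, -2, 0]
D(1):
  [0, 0, 2, 1, 7, ∞]
  [15, 0, 17, 16, 22, 4]
  [∞, ∞, 0, 7, 20, 12]
  [0, 0, 2, 0, 7, 0]
  [∞, 16, ∞, 11, 0, 12]
  [∞, -1, 7, 13, -2, 0]
D(2):
  [0, 0, 2, 1, 7, 4]
  [15, 0, 17, 16, 22, 4]
  [∞, ∞, 0, 7, 20, 12]
  [0, 0, 2, 0, 7, 0]
  [31, 16, 33, 11, 0, 12]
  [14, -1, 7, 13, -2, 0]
D(3):
  [0, 0, 2, 1, 7, 4]
  [15, 0, 17, 16, 22, 4]
  [∞, ∞, 0, 7, 20, 12]
  [0, 0, 2, 0, 7, 0]
  [31, 16, 33, 11, 0, 12]
  [14, -1, 7, 13, -2, 0]
D(4):
  [0, 0, 2, 1, 7, 1]
  [15, 0, 17, 16, 22, 4]
  [7, 7, 0, 7, 14, 7]
  [0, 0, 2, 0, 7, 0]
  [11, 11, 13, 11, 0, 11]
  [13, -1, 7, 13, -2, 0]
D(5):
  [0, 0, 2, 1, 7, 1]
  [15, 0, 17, 16, 22, 4]
  [7, 7, 0, 7, 14, 7]
  [0, 0, 2, 0, 7, 0]
  [11, 11, 13, 11, 0, 11]
  [9, -1, 7, 9, -2, 0]
D(6):
  [0, 0, 2, 1, -1, 1]
  [13, 0, 11, 13, 2, 4]
  [7, 6, 0, 7, 5, 7]
  [0, -1, 2, 0, -2, 0]
  [11, 10, 13, 11, 0, 11]
  [9, -1, 7, 9, -2, 0]
Answer: A*[1][5] = -1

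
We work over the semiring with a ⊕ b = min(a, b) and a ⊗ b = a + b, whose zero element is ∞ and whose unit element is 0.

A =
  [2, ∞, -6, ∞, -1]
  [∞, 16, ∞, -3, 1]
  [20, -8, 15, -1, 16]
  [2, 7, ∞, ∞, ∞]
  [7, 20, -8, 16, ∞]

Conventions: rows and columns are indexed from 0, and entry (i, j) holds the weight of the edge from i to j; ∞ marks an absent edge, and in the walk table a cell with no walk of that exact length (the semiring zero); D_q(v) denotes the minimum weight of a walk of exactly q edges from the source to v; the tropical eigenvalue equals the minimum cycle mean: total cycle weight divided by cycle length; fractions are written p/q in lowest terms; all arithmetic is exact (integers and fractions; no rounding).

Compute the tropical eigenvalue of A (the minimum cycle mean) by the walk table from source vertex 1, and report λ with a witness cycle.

q=0: [∞, 0, ∞, ∞, ∞]
q=1: [∞, 16, ∞, -3, 1]
q=2: [-1, 4, -7, 13, 17]
q=3: [1, -15, -7, -8, -2]
q=4: [-6, -15, -10, -18, -14]
q=5: [-16, -18, -22, -18, -14]
Optimal cycle mean attained by: cycle 1->4->2->1, total 1 + (-8) + (-8), length 3.
Answer: λ = -5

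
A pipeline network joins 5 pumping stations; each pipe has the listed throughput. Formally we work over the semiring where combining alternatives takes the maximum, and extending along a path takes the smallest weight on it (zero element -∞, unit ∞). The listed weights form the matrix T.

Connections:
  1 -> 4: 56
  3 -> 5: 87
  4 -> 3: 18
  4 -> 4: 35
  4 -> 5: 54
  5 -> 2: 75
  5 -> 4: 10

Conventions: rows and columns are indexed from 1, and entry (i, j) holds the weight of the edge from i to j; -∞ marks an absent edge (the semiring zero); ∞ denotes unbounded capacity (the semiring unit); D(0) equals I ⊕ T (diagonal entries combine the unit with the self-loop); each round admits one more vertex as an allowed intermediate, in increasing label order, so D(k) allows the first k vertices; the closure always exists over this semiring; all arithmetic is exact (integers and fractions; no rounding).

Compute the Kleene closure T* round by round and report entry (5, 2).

D(0):
  [∞, -∞, -∞, 56, -∞]
  [-∞, ∞, -∞, -∞, -∞]
  [-∞, -∞, ∞, -∞, 87]
  [-∞, -∞, 18, ∞, 54]
  [-∞, 75, -∞, 10, ∞]
D(1):
  [∞, -∞, -∞, 56, -∞]
  [-∞, ∞, -∞, -∞, -∞]
  [-∞, -∞, ∞, -∞, 87]
  [-∞, -∞, 18, ∞, 54]
  [-∞, 75, -∞, 10, ∞]
D(2):
  [∞, -∞, -∞, 56, -∞]
  [-∞, ∞, -∞, -∞, -∞]
  [-∞, -∞, ∞, -∞, 87]
  [-∞, -∞, 18, ∞, 54]
  [-∞, 75, -∞, 10, ∞]
D(3):
  [∞, -∞, -∞, 56, -∞]
  [-∞, ∞, -∞, -∞, -∞]
  [-∞, -∞, ∞, -∞, 87]
  [-∞, -∞, 18, ∞, 54]
  [-∞, 75, -∞, 10, ∞]
D(4):
  [∞, -∞, 18, 56, 54]
  [-∞, ∞, -∞, -∞, -∞]
  [-∞, -∞, ∞, -∞, 87]
  [-∞, -∞, 18, ∞, 54]
  [-∞, 75, 10, 10, ∞]
D(5):
  [∞, 54, 18, 56, 54]
  [-∞, ∞, -∞, -∞, -∞]
  [-∞, 75, ∞, 10, 87]
  [-∞, 54, 18, ∞, 54]
  [-∞, 75, 10, 10, ∞]
Answer: T*[5][2] = 75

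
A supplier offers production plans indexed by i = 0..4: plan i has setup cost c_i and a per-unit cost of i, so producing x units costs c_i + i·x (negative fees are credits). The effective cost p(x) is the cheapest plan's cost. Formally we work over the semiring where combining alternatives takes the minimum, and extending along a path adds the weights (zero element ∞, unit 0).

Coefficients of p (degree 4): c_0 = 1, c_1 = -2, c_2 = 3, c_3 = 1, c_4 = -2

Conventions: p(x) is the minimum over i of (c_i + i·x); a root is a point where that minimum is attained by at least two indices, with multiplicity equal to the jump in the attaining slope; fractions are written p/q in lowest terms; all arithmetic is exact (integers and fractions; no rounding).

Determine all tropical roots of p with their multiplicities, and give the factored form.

hull edge (i=0, c=1) to (i=1, c=-2): slope -3, span 1
hull edge (i=1, c=-2) to (i=4, c=-2): slope 0, span 3
Factored form: p(x) = -2 ⊗ (x ⊕ 0) ⊗ (x ⊕ 0) ⊗ (x ⊕ 0) ⊗ (x ⊕ 3)
Answer: roots = 0 (mult 3), 3 (mult 1)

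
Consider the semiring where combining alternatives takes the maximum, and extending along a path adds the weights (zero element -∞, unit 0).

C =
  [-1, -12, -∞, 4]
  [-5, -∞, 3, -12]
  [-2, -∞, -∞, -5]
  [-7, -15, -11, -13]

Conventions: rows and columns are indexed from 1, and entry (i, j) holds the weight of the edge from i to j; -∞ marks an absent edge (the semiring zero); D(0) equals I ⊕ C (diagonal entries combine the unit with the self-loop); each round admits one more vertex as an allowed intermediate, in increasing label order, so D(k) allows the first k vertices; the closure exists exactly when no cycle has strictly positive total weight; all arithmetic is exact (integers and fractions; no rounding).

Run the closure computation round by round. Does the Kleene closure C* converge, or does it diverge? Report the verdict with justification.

D(0):
  [0, -12, -∞, 4]
  [-5, 0, 3, -12]
  [-2, -∞, 0, -5]
  [-7, -15, -11, 0]
D(1):
  [0, -12, -∞, 4]
  [-5, 0, 3, -1]
  [-2, -14, 0, 2]
  [-7, -15, -11, 0]
D(2):
  [0, -12, -9, 4]
  [-5, 0, 3, -1]
  [-2, -14, 0, 2]
  [-7, -15, -11, 0]
D(3):
  [0, -12, -9, 4]
  [1, 0, 3, 5]
  [-2, -14, 0, 2]
  [-7, -15, -11, 0]
D(4):
  [0, -11, -7, 4]
  [1, 0, 3, 5]
  [-2, -13, 0, 2]
  [-7, -15, -11, 0]
Key observation: every diagonal entry stays at the unit through all rounds, so no improving cycle exists.
Answer: CONVERGES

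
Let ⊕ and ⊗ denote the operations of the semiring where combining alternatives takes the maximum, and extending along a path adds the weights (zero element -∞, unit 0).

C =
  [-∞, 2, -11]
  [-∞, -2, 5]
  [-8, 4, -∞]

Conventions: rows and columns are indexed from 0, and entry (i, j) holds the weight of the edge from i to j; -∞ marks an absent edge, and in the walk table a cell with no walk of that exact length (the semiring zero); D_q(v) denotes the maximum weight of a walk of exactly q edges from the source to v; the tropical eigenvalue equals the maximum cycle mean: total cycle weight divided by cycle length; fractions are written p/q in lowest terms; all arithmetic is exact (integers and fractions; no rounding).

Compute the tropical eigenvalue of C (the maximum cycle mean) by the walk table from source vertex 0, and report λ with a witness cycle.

q=0: [0, -∞, -∞]
q=1: [-∞, 2, -11]
q=2: [-19, 0, 7]
q=3: [-1, 11, 5]
Optimal cycle mean attained by: cycle 1->2->1, total 5 + 4, length 2.
Answer: λ = 9/2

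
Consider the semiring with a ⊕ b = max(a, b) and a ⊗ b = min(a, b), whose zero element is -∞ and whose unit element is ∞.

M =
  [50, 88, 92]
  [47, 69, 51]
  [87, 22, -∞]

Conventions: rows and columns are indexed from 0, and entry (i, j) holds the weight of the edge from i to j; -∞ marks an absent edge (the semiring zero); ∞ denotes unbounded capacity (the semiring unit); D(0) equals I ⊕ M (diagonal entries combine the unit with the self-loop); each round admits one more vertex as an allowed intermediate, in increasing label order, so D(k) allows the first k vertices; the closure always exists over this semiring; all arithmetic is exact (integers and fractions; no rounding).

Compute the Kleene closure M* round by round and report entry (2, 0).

D(0):
  [∞, 88, 92]
  [47, ∞, 51]
  [87, 22, ∞]
D(1):
  [∞, 88, 92]
  [47, ∞, 51]
  [87, 87, ∞]
D(2):
  [∞, 88, 92]
  [47, ∞, 51]
  [87, 87, ∞]
D(3):
  [∞, 88, 92]
  [51, ∞, 51]
  [87, 87, ∞]
Answer: M*[2][0] = 87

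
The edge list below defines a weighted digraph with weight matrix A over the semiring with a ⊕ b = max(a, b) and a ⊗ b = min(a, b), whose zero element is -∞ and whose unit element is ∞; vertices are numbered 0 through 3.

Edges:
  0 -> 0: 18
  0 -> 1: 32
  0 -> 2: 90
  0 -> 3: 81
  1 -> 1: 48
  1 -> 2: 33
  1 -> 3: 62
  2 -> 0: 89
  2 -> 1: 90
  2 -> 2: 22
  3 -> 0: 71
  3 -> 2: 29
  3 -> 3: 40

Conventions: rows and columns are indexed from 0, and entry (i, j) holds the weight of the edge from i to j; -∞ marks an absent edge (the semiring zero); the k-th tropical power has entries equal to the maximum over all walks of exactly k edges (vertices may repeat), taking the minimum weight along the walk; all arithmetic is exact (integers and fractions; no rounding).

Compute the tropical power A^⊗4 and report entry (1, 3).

A^⊗2:
  [89, 90, 32, 40]
  [62, 48, 33, 48]
  [22, 48, 89, 81]
  [40, 32, 71, 71]
A^⊗3:
  [40, 48, 89, 81]
  [48, 48, 62, 62]
  [89, 89, 33, 48]
  [71, 71, 40, 40]
A^⊗4:
  [89, 89, 40, 48]
  [62, 62, 48, 48]
  [48, 48, 89, 81]
  [40, 48, 71, 71]
Key observation: the optimum is the walk 1->1->3->0->3, with weight 48 min 62 min 71 min 81 = 48.
Optimal value attained by: walk 1->1->3->0->3.
Answer: (A^⊗4)[1][3] = 48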